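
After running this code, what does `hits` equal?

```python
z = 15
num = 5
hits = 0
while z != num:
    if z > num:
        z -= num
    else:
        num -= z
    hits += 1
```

Let's trace through this code step by step.

Initialize: z = 15
Initialize: num = 5
Initialize: hits = 0
Entering loop: while z != num:

After execution: hits = 2
2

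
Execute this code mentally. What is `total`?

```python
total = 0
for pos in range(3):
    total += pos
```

Let's trace through this code step by step.

Initialize: total = 0
Entering loop: for pos in range(3):

After execution: total = 3
3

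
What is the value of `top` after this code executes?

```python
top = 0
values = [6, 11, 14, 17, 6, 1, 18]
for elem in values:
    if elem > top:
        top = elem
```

Let's trace through this code step by step.

Initialize: top = 0
Initialize: values = [6, 11, 14, 17, 6, 1, 18]
Entering loop: for elem in values:

After execution: top = 18
18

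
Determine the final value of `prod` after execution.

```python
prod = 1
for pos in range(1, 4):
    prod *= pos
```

Let's trace through this code step by step.

Initialize: prod = 1
Entering loop: for pos in range(1, 4):

After execution: prod = 6
6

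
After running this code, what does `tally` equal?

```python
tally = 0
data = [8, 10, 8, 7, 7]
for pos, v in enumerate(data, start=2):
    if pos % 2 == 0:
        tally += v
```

Let's trace through this code step by step.

Initialize: tally = 0
Initialize: data = [8, 10, 8, 7, 7]
Entering loop: for pos, v in enumerate(data, start=2):

After execution: tally = 23
23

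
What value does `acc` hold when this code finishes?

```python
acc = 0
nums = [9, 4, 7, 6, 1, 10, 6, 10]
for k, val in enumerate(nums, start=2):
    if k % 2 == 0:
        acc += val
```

Let's trace through this code step by step.

Initialize: acc = 0
Initialize: nums = [9, 4, 7, 6, 1, 10, 6, 10]
Entering loop: for k, val in enumerate(nums, start=2):

After execution: acc = 23
23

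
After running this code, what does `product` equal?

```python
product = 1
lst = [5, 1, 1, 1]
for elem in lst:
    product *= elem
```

Let's trace through this code step by step.

Initialize: product = 1
Initialize: lst = [5, 1, 1, 1]
Entering loop: for elem in lst:

After execution: product = 5
5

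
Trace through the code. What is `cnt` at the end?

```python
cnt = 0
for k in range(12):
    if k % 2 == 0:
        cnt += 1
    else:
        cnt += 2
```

Let's trace through this code step by step.

Initialize: cnt = 0
Entering loop: for k in range(12):

After execution: cnt = 18
18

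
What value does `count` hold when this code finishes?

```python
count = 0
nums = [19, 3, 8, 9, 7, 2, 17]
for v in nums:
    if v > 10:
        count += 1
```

Let's trace through this code step by step.

Initialize: count = 0
Initialize: nums = [19, 3, 8, 9, 7, 2, 17]
Entering loop: for v in nums:

After execution: count = 2
2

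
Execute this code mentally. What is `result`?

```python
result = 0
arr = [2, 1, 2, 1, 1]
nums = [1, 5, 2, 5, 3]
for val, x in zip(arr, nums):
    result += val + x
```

Let's trace through this code step by step.

Initialize: result = 0
Initialize: arr = [2, 1, 2, 1, 1]
Initialize: nums = [1, 5, 2, 5, 3]
Entering loop: for val, x in zip(arr, nums):

After execution: result = 23
23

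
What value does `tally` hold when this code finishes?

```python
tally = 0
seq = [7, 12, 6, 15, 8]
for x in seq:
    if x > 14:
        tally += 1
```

Let's trace through this code step by step.

Initialize: tally = 0
Initialize: seq = [7, 12, 6, 15, 8]
Entering loop: for x in seq:

After execution: tally = 1
1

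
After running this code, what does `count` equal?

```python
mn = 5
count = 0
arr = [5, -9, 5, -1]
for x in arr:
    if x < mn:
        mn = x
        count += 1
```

Let's trace through this code step by step.

Initialize: mn = 5
Initialize: count = 0
Initialize: arr = [5, -9, 5, -1]
Entering loop: for x in arr:

After execution: count = 1
1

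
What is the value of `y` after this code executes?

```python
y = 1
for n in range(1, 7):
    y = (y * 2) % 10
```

Let's trace through this code step by step.

Initialize: y = 1
Entering loop: for n in range(1, 7):

After execution: y = 4
4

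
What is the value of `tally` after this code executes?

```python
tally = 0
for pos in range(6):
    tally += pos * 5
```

Let's trace through this code step by step.

Initialize: tally = 0
Entering loop: for pos in range(6):

After execution: tally = 75
75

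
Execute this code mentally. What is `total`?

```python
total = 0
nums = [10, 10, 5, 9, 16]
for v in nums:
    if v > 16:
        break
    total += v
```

Let's trace through this code step by step.

Initialize: total = 0
Initialize: nums = [10, 10, 5, 9, 16]
Entering loop: for v in nums:

After execution: total = 50
50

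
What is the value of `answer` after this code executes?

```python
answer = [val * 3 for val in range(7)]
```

Let's trace through this code step by step.

Initialize: answer = [val * 3 for val in range(7)]

After execution: answer = [0, 3, 6, 9, 12, 15, 18]
[0, 3, 6, 9, 12, 15, 18]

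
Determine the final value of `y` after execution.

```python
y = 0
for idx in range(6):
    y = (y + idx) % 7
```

Let's trace through this code step by step.

Initialize: y = 0
Entering loop: for idx in range(6):

After execution: y = 1
1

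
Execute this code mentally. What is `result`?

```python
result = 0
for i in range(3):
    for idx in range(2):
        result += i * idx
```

Let's trace through this code step by step.

Initialize: result = 0
Entering loop: for i in range(3):

After execution: result = 3
3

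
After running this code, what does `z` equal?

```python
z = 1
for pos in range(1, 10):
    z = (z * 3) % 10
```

Let's trace through this code step by step.

Initialize: z = 1
Entering loop: for pos in range(1, 10):

After execution: z = 3
3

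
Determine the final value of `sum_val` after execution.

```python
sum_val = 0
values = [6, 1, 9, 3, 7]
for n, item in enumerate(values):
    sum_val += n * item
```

Let's trace through this code step by step.

Initialize: sum_val = 0
Initialize: values = [6, 1, 9, 3, 7]
Entering loop: for n, item in enumerate(values):

After execution: sum_val = 56
56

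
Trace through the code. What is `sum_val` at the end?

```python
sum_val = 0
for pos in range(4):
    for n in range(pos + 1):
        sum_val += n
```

Let's trace through this code step by step.

Initialize: sum_val = 0
Entering loop: for pos in range(4):

After execution: sum_val = 10
10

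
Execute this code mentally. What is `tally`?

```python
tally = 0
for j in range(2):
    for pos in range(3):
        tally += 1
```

Let's trace through this code step by step.

Initialize: tally = 0
Entering loop: for j in range(2):

After execution: tally = 6
6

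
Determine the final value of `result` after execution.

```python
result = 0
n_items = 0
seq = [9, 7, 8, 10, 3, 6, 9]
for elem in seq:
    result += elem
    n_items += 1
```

Let's trace through this code step by step.

Initialize: result = 0
Initialize: n_items = 0
Initialize: seq = [9, 7, 8, 10, 3, 6, 9]
Entering loop: for elem in seq:

After execution: result = 52
52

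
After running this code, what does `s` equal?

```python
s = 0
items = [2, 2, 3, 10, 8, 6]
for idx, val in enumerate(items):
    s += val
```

Let's trace through this code step by step.

Initialize: s = 0
Initialize: items = [2, 2, 3, 10, 8, 6]
Entering loop: for idx, val in enumerate(items):

After execution: s = 31
31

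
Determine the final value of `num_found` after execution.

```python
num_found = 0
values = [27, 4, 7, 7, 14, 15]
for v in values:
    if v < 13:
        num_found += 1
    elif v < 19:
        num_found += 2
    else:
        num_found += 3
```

Let's trace through this code step by step.

Initialize: num_found = 0
Initialize: values = [27, 4, 7, 7, 14, 15]
Entering loop: for v in values:

After execution: num_found = 10
10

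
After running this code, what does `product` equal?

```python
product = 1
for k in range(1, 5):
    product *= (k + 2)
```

Let's trace through this code step by step.

Initialize: product = 1
Entering loop: for k in range(1, 5):

After execution: product = 360
360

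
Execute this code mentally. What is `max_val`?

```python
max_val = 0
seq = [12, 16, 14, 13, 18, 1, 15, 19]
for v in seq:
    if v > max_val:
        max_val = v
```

Let's trace through this code step by step.

Initialize: max_val = 0
Initialize: seq = [12, 16, 14, 13, 18, 1, 15, 19]
Entering loop: for v in seq:

After execution: max_val = 19
19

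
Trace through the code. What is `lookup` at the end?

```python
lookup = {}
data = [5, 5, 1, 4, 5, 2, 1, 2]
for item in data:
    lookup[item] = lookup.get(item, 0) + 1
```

Let's trace through this code step by step.

Initialize: lookup = {}
Initialize: data = [5, 5, 1, 4, 5, 2, 1, 2]
Entering loop: for item in data:

After execution: lookup = {5: 3, 1: 2, 4: 1, 2: 2}
{5: 3, 1: 2, 4: 1, 2: 2}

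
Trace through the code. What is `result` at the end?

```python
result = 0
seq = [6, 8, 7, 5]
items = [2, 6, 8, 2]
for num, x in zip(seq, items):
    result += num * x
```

Let's trace through this code step by step.

Initialize: result = 0
Initialize: seq = [6, 8, 7, 5]
Initialize: items = [2, 6, 8, 2]
Entering loop: for num, x in zip(seq, items):

After execution: result = 126
126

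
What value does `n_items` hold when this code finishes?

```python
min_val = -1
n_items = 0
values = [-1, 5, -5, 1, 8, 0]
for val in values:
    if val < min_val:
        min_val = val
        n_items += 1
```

Let's trace through this code step by step.

Initialize: min_val = -1
Initialize: n_items = 0
Initialize: values = [-1, 5, -5, 1, 8, 0]
Entering loop: for val in values:

After execution: n_items = 1
1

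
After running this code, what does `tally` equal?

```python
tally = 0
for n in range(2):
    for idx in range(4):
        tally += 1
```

Let's trace through this code step by step.

Initialize: tally = 0
Entering loop: for n in range(2):

After execution: tally = 8
8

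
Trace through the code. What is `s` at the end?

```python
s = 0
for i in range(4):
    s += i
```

Let's trace through this code step by step.

Initialize: s = 0
Entering loop: for i in range(4):

After execution: s = 6
6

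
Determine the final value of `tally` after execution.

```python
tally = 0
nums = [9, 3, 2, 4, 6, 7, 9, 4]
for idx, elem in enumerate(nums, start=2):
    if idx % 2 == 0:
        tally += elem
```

Let's trace through this code step by step.

Initialize: tally = 0
Initialize: nums = [9, 3, 2, 4, 6, 7, 9, 4]
Entering loop: for idx, elem in enumerate(nums, start=2):

After execution: tally = 26
26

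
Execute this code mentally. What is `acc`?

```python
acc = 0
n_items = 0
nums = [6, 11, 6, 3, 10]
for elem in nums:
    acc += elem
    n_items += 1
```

Let's trace through this code step by step.

Initialize: acc = 0
Initialize: n_items = 0
Initialize: nums = [6, 11, 6, 3, 10]
Entering loop: for elem in nums:

After execution: acc = 36
36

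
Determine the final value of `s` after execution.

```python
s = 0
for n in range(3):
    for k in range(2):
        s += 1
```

Let's trace through this code step by step.

Initialize: s = 0
Entering loop: for n in range(3):

After execution: s = 6
6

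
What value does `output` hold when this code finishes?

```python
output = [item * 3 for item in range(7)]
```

Let's trace through this code step by step.

Initialize: output = [item * 3 for item in range(7)]

After execution: output = [0, 3, 6, 9, 12, 15, 18]
[0, 3, 6, 9, 12, 15, 18]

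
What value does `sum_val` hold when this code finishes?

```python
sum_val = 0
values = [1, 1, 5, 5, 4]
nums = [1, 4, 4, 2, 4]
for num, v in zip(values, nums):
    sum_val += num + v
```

Let's trace through this code step by step.

Initialize: sum_val = 0
Initialize: values = [1, 1, 5, 5, 4]
Initialize: nums = [1, 4, 4, 2, 4]
Entering loop: for num, v in zip(values, nums):

After execution: sum_val = 31
31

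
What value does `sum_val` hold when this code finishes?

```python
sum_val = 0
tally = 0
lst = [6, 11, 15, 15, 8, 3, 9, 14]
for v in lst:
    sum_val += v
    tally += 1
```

Let's trace through this code step by step.

Initialize: sum_val = 0
Initialize: tally = 0
Initialize: lst = [6, 11, 15, 15, 8, 3, 9, 14]
Entering loop: for v in lst:

After execution: sum_val = 81
81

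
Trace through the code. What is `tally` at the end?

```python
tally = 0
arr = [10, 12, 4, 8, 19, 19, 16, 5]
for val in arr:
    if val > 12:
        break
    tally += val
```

Let's trace through this code step by step.

Initialize: tally = 0
Initialize: arr = [10, 12, 4, 8, 19, 19, 16, 5]
Entering loop: for val in arr:

After execution: tally = 34
34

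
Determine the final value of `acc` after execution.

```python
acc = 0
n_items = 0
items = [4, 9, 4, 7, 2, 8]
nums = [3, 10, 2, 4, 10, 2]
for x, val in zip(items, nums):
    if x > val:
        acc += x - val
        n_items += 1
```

Let's trace through this code step by step.

Initialize: acc = 0
Initialize: n_items = 0
Initialize: items = [4, 9, 4, 7, 2, 8]
Initialize: nums = [3, 10, 2, 4, 10, 2]
Entering loop: for x, val in zip(items, nums):

After execution: acc = 12
12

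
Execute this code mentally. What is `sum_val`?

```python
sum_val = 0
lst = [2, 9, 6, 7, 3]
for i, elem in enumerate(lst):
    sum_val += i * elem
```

Let's trace through this code step by step.

Initialize: sum_val = 0
Initialize: lst = [2, 9, 6, 7, 3]
Entering loop: for i, elem in enumerate(lst):

After execution: sum_val = 54
54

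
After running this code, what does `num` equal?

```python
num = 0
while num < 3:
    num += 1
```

Let's trace through this code step by step.

Initialize: num = 0
Entering loop: while num < 3:

After execution: num = 3
3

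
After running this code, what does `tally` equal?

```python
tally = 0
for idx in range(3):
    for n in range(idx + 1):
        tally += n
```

Let's trace through this code step by step.

Initialize: tally = 0
Entering loop: for idx in range(3):

After execution: tally = 4
4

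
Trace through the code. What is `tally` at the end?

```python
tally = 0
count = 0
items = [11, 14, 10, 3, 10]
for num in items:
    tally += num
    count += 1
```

Let's trace through this code step by step.

Initialize: tally = 0
Initialize: count = 0
Initialize: items = [11, 14, 10, 3, 10]
Entering loop: for num in items:

After execution: tally = 48
48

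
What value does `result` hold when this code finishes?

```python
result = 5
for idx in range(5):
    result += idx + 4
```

Let's trace through this code step by step.

Initialize: result = 5
Entering loop: for idx in range(5):

After execution: result = 35
35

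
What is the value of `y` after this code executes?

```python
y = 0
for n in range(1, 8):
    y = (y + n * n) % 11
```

Let's trace through this code step by step.

Initialize: y = 0
Entering loop: for n in range(1, 8):

After execution: y = 8
8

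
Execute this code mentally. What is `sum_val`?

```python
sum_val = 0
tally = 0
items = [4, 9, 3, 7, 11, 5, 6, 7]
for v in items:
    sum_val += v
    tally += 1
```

Let's trace through this code step by step.

Initialize: sum_val = 0
Initialize: tally = 0
Initialize: items = [4, 9, 3, 7, 11, 5, 6, 7]
Entering loop: for v in items:

After execution: sum_val = 52
52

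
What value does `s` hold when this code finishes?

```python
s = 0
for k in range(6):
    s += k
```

Let's trace through this code step by step.

Initialize: s = 0
Entering loop: for k in range(6):

After execution: s = 15
15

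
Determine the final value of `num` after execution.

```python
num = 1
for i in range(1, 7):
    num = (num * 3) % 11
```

Let's trace through this code step by step.

Initialize: num = 1
Entering loop: for i in range(1, 7):

After execution: num = 3
3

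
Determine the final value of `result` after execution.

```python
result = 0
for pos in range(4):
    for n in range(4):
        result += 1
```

Let's trace through this code step by step.

Initialize: result = 0
Entering loop: for pos in range(4):

After execution: result = 16
16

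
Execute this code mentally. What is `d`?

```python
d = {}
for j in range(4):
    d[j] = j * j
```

Let's trace through this code step by step.

Initialize: d = {}
Entering loop: for j in range(4):

After execution: d = {0: 0, 1: 1, 2: 4, 3: 9}
{0: 0, 1: 1, 2: 4, 3: 9}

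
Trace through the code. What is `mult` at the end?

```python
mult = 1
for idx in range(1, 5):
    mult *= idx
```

Let's trace through this code step by step.

Initialize: mult = 1
Entering loop: for idx in range(1, 5):

After execution: mult = 24
24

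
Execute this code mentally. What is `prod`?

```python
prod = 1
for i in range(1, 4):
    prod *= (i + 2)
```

Let's trace through this code step by step.

Initialize: prod = 1
Entering loop: for i in range(1, 4):

After execution: prod = 60
60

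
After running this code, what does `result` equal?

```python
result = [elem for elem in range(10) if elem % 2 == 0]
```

Let's trace through this code step by step.

Initialize: result = [elem for elem in range(10) if elem % 2 == 0]

After execution: result = [0, 2, 4, 6, 8]
[0, 2, 4, 6, 8]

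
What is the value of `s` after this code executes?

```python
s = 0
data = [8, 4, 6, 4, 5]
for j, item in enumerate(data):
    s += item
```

Let's trace through this code step by step.

Initialize: s = 0
Initialize: data = [8, 4, 6, 4, 5]
Entering loop: for j, item in enumerate(data):

After execution: s = 27
27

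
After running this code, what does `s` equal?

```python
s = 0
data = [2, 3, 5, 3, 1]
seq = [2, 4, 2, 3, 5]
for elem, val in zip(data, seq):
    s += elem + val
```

Let's trace through this code step by step.

Initialize: s = 0
Initialize: data = [2, 3, 5, 3, 1]
Initialize: seq = [2, 4, 2, 3, 5]
Entering loop: for elem, val in zip(data, seq):

After execution: s = 30
30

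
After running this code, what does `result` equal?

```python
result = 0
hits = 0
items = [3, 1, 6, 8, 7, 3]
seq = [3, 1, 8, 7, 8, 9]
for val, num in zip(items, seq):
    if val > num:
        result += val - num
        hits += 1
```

Let's trace through this code step by step.

Initialize: result = 0
Initialize: hits = 0
Initialize: items = [3, 1, 6, 8, 7, 3]
Initialize: seq = [3, 1, 8, 7, 8, 9]
Entering loop: for val, num in zip(items, seq):

After execution: result = 1
1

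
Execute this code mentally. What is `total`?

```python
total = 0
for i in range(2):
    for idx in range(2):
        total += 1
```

Let's trace through this code step by step.

Initialize: total = 0
Entering loop: for i in range(2):

After execution: total = 4
4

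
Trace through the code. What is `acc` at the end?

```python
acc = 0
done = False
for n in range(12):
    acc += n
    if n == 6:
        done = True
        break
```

Let's trace through this code step by step.

Initialize: acc = 0
Initialize: done = False
Entering loop: for n in range(12):

After execution: acc = 21
21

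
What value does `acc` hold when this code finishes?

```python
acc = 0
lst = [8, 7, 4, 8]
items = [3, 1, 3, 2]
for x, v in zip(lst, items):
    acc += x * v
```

Let's trace through this code step by step.

Initialize: acc = 0
Initialize: lst = [8, 7, 4, 8]
Initialize: items = [3, 1, 3, 2]
Entering loop: for x, v in zip(lst, items):

After execution: acc = 59
59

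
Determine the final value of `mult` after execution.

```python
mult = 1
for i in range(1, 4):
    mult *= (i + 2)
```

Let's trace through this code step by step.

Initialize: mult = 1
Entering loop: for i in range(1, 4):

After execution: mult = 60
60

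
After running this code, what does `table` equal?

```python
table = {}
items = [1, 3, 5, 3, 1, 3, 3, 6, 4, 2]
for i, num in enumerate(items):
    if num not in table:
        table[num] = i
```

Let's trace through this code step by step.

Initialize: table = {}
Initialize: items = [1, 3, 5, 3, 1, 3, 3, 6, 4, 2]
Entering loop: for i, num in enumerate(items):

After execution: table = {1: 0, 3: 1, 5: 2, 6: 7, 4: 8, 2: 9}
{1: 0, 3: 1, 5: 2, 6: 7, 4: 8, 2: 9}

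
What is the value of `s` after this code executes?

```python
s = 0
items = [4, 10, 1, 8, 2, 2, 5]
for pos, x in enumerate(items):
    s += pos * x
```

Let's trace through this code step by step.

Initialize: s = 0
Initialize: items = [4, 10, 1, 8, 2, 2, 5]
Entering loop: for pos, x in enumerate(items):

After execution: s = 84
84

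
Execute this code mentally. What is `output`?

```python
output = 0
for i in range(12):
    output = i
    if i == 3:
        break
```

Let's trace through this code step by step.

Initialize: output = 0
Entering loop: for i in range(12):

After execution: output = 3
3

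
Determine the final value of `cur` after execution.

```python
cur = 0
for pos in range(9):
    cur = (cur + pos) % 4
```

Let's trace through this code step by step.

Initialize: cur = 0
Entering loop: for pos in range(9):

After execution: cur = 0
0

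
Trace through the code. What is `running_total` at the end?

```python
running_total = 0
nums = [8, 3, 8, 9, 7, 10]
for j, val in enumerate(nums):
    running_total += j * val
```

Let's trace through this code step by step.

Initialize: running_total = 0
Initialize: nums = [8, 3, 8, 9, 7, 10]
Entering loop: for j, val in enumerate(nums):

After execution: running_total = 124
124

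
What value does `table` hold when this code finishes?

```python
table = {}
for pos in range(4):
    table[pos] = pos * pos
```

Let's trace through this code step by step.

Initialize: table = {}
Entering loop: for pos in range(4):

After execution: table = {0: 0, 1: 1, 2: 4, 3: 9}
{0: 0, 1: 1, 2: 4, 3: 9}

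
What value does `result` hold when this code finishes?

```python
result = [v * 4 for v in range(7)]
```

Let's trace through this code step by step.

Initialize: result = [v * 4 for v in range(7)]

After execution: result = [0, 4, 8, 12, 16, 20, 24]
[0, 4, 8, 12, 16, 20, 24]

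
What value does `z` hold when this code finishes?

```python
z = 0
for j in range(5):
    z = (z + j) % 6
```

Let's trace through this code step by step.

Initialize: z = 0
Entering loop: for j in range(5):

After execution: z = 4
4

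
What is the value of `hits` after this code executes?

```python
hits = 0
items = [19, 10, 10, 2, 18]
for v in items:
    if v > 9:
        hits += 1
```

Let's trace through this code step by step.

Initialize: hits = 0
Initialize: items = [19, 10, 10, 2, 18]
Entering loop: for v in items:

After execution: hits = 4
4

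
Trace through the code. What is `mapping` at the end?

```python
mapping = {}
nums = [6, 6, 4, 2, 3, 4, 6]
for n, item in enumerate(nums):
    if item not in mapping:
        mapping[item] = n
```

Let's trace through this code step by step.

Initialize: mapping = {}
Initialize: nums = [6, 6, 4, 2, 3, 4, 6]
Entering loop: for n, item in enumerate(nums):

After execution: mapping = {6: 0, 4: 2, 2: 3, 3: 4}
{6: 0, 4: 2, 2: 3, 3: 4}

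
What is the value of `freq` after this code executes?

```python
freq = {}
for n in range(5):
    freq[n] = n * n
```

Let's trace through this code step by step.

Initialize: freq = {}
Entering loop: for n in range(5):

After execution: freq = {0: 0, 1: 1, 2: 4, 3: 9, 4: 16}
{0: 0, 1: 1, 2: 4, 3: 9, 4: 16}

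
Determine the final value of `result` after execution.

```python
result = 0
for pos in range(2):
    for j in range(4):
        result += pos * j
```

Let's trace through this code step by step.

Initialize: result = 0
Entering loop: for pos in range(2):

After execution: result = 6
6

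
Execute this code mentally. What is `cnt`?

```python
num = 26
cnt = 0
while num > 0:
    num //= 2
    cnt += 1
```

Let's trace through this code step by step.

Initialize: num = 26
Initialize: cnt = 0
Entering loop: while num > 0:

After execution: cnt = 5
5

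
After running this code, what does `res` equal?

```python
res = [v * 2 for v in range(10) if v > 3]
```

Let's trace through this code step by step.

Initialize: res = [v * 2 for v in range(10) if v > 3]

After execution: res = [8, 10, 12, 14, 16, 18]
[8, 10, 12, 14, 16, 18]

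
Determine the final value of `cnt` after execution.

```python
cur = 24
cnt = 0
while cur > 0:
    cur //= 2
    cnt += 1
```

Let's trace through this code step by step.

Initialize: cur = 24
Initialize: cnt = 0
Entering loop: while cur > 0:

After execution: cnt = 5
5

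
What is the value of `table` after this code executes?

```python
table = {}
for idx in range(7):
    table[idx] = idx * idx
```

Let's trace through this code step by step.

Initialize: table = {}
Entering loop: for idx in range(7):

After execution: table = {0: 0, 1: 1, 2: 4, 3: 9, 4: 16, 5: 25, 6: 36}
{0: 0, 1: 1, 2: 4, 3: 9, 4: 16, 5: 25, 6: 36}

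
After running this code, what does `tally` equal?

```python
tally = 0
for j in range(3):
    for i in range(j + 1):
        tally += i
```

Let's trace through this code step by step.

Initialize: tally = 0
Entering loop: for j in range(3):

After execution: tally = 4
4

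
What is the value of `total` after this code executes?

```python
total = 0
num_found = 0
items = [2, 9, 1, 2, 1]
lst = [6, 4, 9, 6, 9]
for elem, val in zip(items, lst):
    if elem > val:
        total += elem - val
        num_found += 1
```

Let's trace through this code step by step.

Initialize: total = 0
Initialize: num_found = 0
Initialize: items = [2, 9, 1, 2, 1]
Initialize: lst = [6, 4, 9, 6, 9]
Entering loop: for elem, val in zip(items, lst):

After execution: total = 5
5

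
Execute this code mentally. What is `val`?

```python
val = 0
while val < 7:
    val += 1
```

Let's trace through this code step by step.

Initialize: val = 0
Entering loop: while val < 7:

After execution: val = 7
7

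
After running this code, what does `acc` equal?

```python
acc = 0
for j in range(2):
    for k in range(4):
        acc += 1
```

Let's trace through this code step by step.

Initialize: acc = 0
Entering loop: for j in range(2):

After execution: acc = 8
8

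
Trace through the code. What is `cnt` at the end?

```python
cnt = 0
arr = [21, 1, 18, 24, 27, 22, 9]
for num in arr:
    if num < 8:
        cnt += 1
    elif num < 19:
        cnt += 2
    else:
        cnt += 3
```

Let's trace through this code step by step.

Initialize: cnt = 0
Initialize: arr = [21, 1, 18, 24, 27, 22, 9]
Entering loop: for num in arr:

After execution: cnt = 17
17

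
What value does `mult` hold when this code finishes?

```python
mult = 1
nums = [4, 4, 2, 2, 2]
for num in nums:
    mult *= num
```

Let's trace through this code step by step.

Initialize: mult = 1
Initialize: nums = [4, 4, 2, 2, 2]
Entering loop: for num in nums:

After execution: mult = 128
128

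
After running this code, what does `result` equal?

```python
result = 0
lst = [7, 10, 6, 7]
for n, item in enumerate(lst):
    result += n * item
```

Let's trace through this code step by step.

Initialize: result = 0
Initialize: lst = [7, 10, 6, 7]
Entering loop: for n, item in enumerate(lst):

After execution: result = 43
43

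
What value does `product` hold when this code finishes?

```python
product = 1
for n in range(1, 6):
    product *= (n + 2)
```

Let's trace through this code step by step.

Initialize: product = 1
Entering loop: for n in range(1, 6):

After execution: product = 2520
2520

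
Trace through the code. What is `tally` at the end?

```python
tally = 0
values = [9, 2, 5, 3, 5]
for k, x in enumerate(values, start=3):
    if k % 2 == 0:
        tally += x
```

Let's trace through this code step by step.

Initialize: tally = 0
Initialize: values = [9, 2, 5, 3, 5]
Entering loop: for k, x in enumerate(values, start=3):

After execution: tally = 5
5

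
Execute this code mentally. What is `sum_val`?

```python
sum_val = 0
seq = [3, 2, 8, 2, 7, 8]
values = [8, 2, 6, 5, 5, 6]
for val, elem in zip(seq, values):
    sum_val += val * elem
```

Let's trace through this code step by step.

Initialize: sum_val = 0
Initialize: seq = [3, 2, 8, 2, 7, 8]
Initialize: values = [8, 2, 6, 5, 5, 6]
Entering loop: for val, elem in zip(seq, values):

After execution: sum_val = 169
169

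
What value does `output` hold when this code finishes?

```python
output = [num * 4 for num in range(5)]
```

Let's trace through this code step by step.

Initialize: output = [num * 4 for num in range(5)]

After execution: output = [0, 4, 8, 12, 16]
[0, 4, 8, 12, 16]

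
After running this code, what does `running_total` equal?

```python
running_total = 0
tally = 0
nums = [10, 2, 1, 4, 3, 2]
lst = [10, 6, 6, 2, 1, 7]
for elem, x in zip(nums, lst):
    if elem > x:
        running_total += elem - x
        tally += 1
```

Let's trace through this code step by step.

Initialize: running_total = 0
Initialize: tally = 0
Initialize: nums = [10, 2, 1, 4, 3, 2]
Initialize: lst = [10, 6, 6, 2, 1, 7]
Entering loop: for elem, x in zip(nums, lst):

After execution: running_total = 4
4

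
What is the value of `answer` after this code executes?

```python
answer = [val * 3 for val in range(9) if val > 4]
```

Let's trace through this code step by step.

Initialize: answer = [val * 3 for val in range(9) if val > 4]

After execution: answer = [15, 18, 21, 24]
[15, 18, 21, 24]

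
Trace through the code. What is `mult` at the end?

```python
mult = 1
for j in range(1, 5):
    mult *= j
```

Let's trace through this code step by step.

Initialize: mult = 1
Entering loop: for j in range(1, 5):

After execution: mult = 24
24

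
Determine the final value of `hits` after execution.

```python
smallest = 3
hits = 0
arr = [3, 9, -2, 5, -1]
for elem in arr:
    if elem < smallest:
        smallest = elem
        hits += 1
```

Let's trace through this code step by step.

Initialize: smallest = 3
Initialize: hits = 0
Initialize: arr = [3, 9, -2, 5, -1]
Entering loop: for elem in arr:

After execution: hits = 1
1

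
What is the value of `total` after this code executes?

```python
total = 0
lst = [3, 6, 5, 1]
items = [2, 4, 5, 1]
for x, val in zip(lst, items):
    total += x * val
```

Let's trace through this code step by step.

Initialize: total = 0
Initialize: lst = [3, 6, 5, 1]
Initialize: items = [2, 4, 5, 1]
Entering loop: for x, val in zip(lst, items):

After execution: total = 56
56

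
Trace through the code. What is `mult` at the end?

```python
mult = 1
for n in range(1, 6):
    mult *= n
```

Let's trace through this code step by step.

Initialize: mult = 1
Entering loop: for n in range(1, 6):

After execution: mult = 120
120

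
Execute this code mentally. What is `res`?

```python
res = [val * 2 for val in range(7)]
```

Let's trace through this code step by step.

Initialize: res = [val * 2 for val in range(7)]

After execution: res = [0, 2, 4, 6, 8, 10, 12]
[0, 2, 4, 6, 8, 10, 12]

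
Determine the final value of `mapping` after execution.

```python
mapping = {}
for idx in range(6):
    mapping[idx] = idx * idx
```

Let's trace through this code step by step.

Initialize: mapping = {}
Entering loop: for idx in range(6):

After execution: mapping = {0: 0, 1: 1, 2: 4, 3: 9, 4: 16, 5: 25}
{0: 0, 1: 1, 2: 4, 3: 9, 4: 16, 5: 25}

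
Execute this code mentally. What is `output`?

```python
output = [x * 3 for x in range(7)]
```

Let's trace through this code step by step.

Initialize: output = [x * 3 for x in range(7)]

After execution: output = [0, 3, 6, 9, 12, 15, 18]
[0, 3, 6, 9, 12, 15, 18]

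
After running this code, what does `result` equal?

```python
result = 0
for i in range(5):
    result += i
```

Let's trace through this code step by step.

Initialize: result = 0
Entering loop: for i in range(5):

After execution: result = 10
10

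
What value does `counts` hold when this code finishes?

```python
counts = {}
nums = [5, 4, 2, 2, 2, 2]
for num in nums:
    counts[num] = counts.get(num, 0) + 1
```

Let's trace through this code step by step.

Initialize: counts = {}
Initialize: nums = [5, 4, 2, 2, 2, 2]
Entering loop: for num in nums:

After execution: counts = {5: 1, 4: 1, 2: 4}
{5: 1, 4: 1, 2: 4}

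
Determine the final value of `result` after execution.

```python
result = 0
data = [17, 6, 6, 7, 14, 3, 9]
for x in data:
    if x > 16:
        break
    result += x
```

Let's trace through this code step by step.

Initialize: result = 0
Initialize: data = [17, 6, 6, 7, 14, 3, 9]
Entering loop: for x in data:

After execution: result = 0
0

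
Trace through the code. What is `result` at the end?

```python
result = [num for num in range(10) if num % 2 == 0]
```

Let's trace through this code step by step.

Initialize: result = [num for num in range(10) if num % 2 == 0]

After execution: result = [0, 2, 4, 6, 8]
[0, 2, 4, 6, 8]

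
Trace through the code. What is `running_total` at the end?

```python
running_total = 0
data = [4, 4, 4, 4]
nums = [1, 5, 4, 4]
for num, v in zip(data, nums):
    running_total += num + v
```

Let's trace through this code step by step.

Initialize: running_total = 0
Initialize: data = [4, 4, 4, 4]
Initialize: nums = [1, 5, 4, 4]
Entering loop: for num, v in zip(data, nums):

After execution: running_total = 30
30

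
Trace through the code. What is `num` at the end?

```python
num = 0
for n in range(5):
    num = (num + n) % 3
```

Let's trace through this code step by step.

Initialize: num = 0
Entering loop: for n in range(5):

After execution: num = 1
1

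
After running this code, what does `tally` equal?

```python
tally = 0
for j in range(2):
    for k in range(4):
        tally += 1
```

Let's trace through this code step by step.

Initialize: tally = 0
Entering loop: for j in range(2):

After execution: tally = 8
8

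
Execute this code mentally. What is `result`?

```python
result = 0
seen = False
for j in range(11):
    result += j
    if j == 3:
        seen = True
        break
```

Let's trace through this code step by step.

Initialize: result = 0
Initialize: seen = False
Entering loop: for j in range(11):

After execution: result = 6
6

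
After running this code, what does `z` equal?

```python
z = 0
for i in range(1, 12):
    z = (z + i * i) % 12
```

Let's trace through this code step by step.

Initialize: z = 0
Entering loop: for i in range(1, 12):

After execution: z = 2
2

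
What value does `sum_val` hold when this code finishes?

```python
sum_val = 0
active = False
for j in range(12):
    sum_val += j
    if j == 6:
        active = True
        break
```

Let's trace through this code step by step.

Initialize: sum_val = 0
Initialize: active = False
Entering loop: for j in range(12):

After execution: sum_val = 21
21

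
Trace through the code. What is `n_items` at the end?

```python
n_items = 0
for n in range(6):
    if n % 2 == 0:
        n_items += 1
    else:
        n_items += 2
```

Let's trace through this code step by step.

Initialize: n_items = 0
Entering loop: for n in range(6):

After execution: n_items = 9
9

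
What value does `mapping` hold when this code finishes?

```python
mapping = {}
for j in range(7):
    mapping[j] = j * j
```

Let's trace through this code step by step.

Initialize: mapping = {}
Entering loop: for j in range(7):

After execution: mapping = {0: 0, 1: 1, 2: 4, 3: 9, 4: 16, 5: 25, 6: 36}
{0: 0, 1: 1, 2: 4, 3: 9, 4: 16, 5: 25, 6: 36}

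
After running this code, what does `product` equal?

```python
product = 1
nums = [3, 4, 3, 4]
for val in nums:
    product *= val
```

Let's trace through this code step by step.

Initialize: product = 1
Initialize: nums = [3, 4, 3, 4]
Entering loop: for val in nums:

After execution: product = 144
144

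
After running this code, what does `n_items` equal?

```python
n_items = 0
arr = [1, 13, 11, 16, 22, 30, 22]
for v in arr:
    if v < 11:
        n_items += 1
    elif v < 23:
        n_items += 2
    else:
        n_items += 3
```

Let's trace through this code step by step.

Initialize: n_items = 0
Initialize: arr = [1, 13, 11, 16, 22, 30, 22]
Entering loop: for v in arr:

After execution: n_items = 14
14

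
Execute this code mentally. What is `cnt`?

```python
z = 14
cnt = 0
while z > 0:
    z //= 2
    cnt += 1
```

Let's trace through this code step by step.

Initialize: z = 14
Initialize: cnt = 0
Entering loop: while z > 0:

After execution: cnt = 4
4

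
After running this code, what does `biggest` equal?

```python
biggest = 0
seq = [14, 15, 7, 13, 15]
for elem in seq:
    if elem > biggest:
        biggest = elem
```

Let's trace through this code step by step.

Initialize: biggest = 0
Initialize: seq = [14, 15, 7, 13, 15]
Entering loop: for elem in seq:

After execution: biggest = 15
15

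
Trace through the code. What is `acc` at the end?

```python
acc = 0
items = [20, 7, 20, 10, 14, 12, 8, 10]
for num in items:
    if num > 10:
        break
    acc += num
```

Let's trace through this code step by step.

Initialize: acc = 0
Initialize: items = [20, 7, 20, 10, 14, 12, 8, 10]
Entering loop: for num in items:

After execution: acc = 0
0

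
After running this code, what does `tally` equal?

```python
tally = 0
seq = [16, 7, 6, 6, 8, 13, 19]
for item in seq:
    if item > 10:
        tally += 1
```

Let's trace through this code step by step.

Initialize: tally = 0
Initialize: seq = [16, 7, 6, 6, 8, 13, 19]
Entering loop: for item in seq:

After execution: tally = 3
3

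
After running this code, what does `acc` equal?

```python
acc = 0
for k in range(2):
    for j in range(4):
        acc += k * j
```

Let's trace through this code step by step.

Initialize: acc = 0
Entering loop: for k in range(2):

After execution: acc = 6
6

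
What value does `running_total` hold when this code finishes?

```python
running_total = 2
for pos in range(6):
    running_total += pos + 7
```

Let's trace through this code step by step.

Initialize: running_total = 2
Entering loop: for pos in range(6):

After execution: running_total = 59
59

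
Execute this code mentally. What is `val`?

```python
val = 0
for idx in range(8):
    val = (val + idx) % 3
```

Let's trace through this code step by step.

Initialize: val = 0
Entering loop: for idx in range(8):

After execution: val = 1
1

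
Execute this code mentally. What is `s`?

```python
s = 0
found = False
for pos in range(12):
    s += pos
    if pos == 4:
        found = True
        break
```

Let's trace through this code step by step.

Initialize: s = 0
Initialize: found = False
Entering loop: for pos in range(12):

After execution: s = 10
10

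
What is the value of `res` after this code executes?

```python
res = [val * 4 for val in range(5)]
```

Let's trace through this code step by step.

Initialize: res = [val * 4 for val in range(5)]

After execution: res = [0, 4, 8, 12, 16]
[0, 4, 8, 12, 16]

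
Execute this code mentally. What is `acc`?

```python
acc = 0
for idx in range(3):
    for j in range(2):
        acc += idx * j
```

Let's trace through this code step by step.

Initialize: acc = 0
Entering loop: for idx in range(3):

After execution: acc = 3
3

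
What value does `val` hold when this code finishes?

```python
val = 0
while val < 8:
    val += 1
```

Let's trace through this code step by step.

Initialize: val = 0
Entering loop: while val < 8:

After execution: val = 8
8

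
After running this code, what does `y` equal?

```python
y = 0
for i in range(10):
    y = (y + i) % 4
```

Let's trace through this code step by step.

Initialize: y = 0
Entering loop: for i in range(10):

After execution: y = 1
1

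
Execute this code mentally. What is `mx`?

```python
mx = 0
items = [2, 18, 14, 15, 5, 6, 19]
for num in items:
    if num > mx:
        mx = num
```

Let's trace through this code step by step.

Initialize: mx = 0
Initialize: items = [2, 18, 14, 15, 5, 6, 19]
Entering loop: for num in items:

After execution: mx = 19
19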